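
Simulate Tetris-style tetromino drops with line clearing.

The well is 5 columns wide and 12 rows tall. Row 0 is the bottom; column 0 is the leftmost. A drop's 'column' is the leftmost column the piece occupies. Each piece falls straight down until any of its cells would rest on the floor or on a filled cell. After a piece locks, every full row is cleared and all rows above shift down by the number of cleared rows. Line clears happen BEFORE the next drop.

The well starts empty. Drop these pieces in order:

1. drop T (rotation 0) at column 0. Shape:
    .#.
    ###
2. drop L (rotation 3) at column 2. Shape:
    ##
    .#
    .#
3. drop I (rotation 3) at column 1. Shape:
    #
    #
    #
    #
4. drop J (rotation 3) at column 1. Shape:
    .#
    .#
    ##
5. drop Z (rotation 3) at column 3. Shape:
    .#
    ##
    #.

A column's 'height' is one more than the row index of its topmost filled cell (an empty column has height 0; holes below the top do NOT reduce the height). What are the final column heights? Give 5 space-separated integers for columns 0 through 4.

Answer: 1 7 9 5 6

Derivation:
Drop 1: T rot0 at col 0 lands with bottom-row=0; cleared 0 line(s) (total 0); column heights now [1 2 1 0 0], max=2
Drop 2: L rot3 at col 2 lands with bottom-row=0; cleared 0 line(s) (total 0); column heights now [1 2 3 3 0], max=3
Drop 3: I rot3 at col 1 lands with bottom-row=2; cleared 0 line(s) (total 0); column heights now [1 6 3 3 0], max=6
Drop 4: J rot3 at col 1 lands with bottom-row=6; cleared 0 line(s) (total 0); column heights now [1 7 9 3 0], max=9
Drop 5: Z rot3 at col 3 lands with bottom-row=3; cleared 0 line(s) (total 0); column heights now [1 7 9 5 6], max=9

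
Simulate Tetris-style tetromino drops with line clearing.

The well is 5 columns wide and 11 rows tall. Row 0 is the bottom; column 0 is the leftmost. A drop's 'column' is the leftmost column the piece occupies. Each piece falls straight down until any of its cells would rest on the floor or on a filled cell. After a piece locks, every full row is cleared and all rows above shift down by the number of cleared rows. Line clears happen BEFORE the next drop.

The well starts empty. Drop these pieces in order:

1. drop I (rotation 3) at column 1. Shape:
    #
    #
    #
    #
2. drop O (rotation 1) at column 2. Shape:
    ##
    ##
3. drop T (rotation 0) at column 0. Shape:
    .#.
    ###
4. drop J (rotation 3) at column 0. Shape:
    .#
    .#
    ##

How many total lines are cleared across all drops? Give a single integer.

Answer: 0

Derivation:
Drop 1: I rot3 at col 1 lands with bottom-row=0; cleared 0 line(s) (total 0); column heights now [0 4 0 0 0], max=4
Drop 2: O rot1 at col 2 lands with bottom-row=0; cleared 0 line(s) (total 0); column heights now [0 4 2 2 0], max=4
Drop 3: T rot0 at col 0 lands with bottom-row=4; cleared 0 line(s) (total 0); column heights now [5 6 5 2 0], max=6
Drop 4: J rot3 at col 0 lands with bottom-row=6; cleared 0 line(s) (total 0); column heights now [7 9 5 2 0], max=9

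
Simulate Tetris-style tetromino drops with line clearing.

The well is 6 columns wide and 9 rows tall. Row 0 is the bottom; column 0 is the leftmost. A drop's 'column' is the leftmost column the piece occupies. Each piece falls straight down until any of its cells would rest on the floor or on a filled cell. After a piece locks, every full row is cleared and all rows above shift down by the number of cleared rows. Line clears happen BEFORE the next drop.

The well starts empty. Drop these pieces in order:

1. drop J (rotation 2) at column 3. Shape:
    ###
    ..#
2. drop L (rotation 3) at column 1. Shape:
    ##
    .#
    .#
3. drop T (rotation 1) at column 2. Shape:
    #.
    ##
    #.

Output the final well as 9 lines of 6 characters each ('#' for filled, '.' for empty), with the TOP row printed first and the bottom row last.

Drop 1: J rot2 at col 3 lands with bottom-row=0; cleared 0 line(s) (total 0); column heights now [0 0 0 2 2 2], max=2
Drop 2: L rot3 at col 1 lands with bottom-row=0; cleared 0 line(s) (total 0); column heights now [0 3 3 2 2 2], max=3
Drop 3: T rot1 at col 2 lands with bottom-row=3; cleared 0 line(s) (total 0); column heights now [0 3 6 5 2 2], max=6

Answer: ......
......
......
..#...
..##..
..#...
.##...
..####
..#..#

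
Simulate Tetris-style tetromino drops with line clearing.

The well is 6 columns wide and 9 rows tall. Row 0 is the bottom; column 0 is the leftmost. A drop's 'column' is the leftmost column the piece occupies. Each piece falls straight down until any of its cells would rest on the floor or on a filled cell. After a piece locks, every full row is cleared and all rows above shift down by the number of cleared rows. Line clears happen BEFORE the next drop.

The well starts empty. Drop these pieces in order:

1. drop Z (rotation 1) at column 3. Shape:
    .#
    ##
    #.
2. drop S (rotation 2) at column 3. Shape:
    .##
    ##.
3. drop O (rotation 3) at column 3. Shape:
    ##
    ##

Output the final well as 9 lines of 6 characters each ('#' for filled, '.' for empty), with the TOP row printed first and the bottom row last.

Answer: ......
......
...##.
...##.
....##
...##.
....#.
...##.
...#..

Derivation:
Drop 1: Z rot1 at col 3 lands with bottom-row=0; cleared 0 line(s) (total 0); column heights now [0 0 0 2 3 0], max=3
Drop 2: S rot2 at col 3 lands with bottom-row=3; cleared 0 line(s) (total 0); column heights now [0 0 0 4 5 5], max=5
Drop 3: O rot3 at col 3 lands with bottom-row=5; cleared 0 line(s) (total 0); column heights now [0 0 0 7 7 5], max=7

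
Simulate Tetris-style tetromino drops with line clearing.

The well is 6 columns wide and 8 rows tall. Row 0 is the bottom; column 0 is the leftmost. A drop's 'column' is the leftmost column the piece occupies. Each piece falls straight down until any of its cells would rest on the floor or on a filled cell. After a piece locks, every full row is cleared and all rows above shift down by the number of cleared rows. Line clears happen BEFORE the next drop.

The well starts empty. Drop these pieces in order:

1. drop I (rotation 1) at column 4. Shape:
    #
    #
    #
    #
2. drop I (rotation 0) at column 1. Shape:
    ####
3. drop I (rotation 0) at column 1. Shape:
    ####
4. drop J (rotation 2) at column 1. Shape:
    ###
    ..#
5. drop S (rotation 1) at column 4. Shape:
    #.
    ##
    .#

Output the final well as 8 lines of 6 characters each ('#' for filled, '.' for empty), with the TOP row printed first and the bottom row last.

Drop 1: I rot1 at col 4 lands with bottom-row=0; cleared 0 line(s) (total 0); column heights now [0 0 0 0 4 0], max=4
Drop 2: I rot0 at col 1 lands with bottom-row=4; cleared 0 line(s) (total 0); column heights now [0 5 5 5 5 0], max=5
Drop 3: I rot0 at col 1 lands with bottom-row=5; cleared 0 line(s) (total 0); column heights now [0 6 6 6 6 0], max=6
Drop 4: J rot2 at col 1 lands with bottom-row=6; cleared 0 line(s) (total 0); column heights now [0 8 8 8 6 0], max=8
Drop 5: S rot1 at col 4 lands with bottom-row=5; cleared 0 line(s) (total 0); column heights now [0 8 8 8 8 7], max=8

Answer: .####.
...###
.#####
.####.
....#.
....#.
....#.
....#.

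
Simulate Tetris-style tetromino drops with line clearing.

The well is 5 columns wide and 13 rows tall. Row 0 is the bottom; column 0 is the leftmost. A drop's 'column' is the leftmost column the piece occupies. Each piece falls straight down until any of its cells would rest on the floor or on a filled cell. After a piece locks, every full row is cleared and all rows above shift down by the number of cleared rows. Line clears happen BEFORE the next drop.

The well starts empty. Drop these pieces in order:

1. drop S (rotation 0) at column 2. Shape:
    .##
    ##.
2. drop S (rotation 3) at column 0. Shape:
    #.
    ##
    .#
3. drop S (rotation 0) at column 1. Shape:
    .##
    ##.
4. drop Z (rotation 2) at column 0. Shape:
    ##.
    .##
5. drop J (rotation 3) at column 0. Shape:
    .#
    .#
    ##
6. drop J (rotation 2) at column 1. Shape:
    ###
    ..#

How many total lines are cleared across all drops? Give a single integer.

Answer: 0

Derivation:
Drop 1: S rot0 at col 2 lands with bottom-row=0; cleared 0 line(s) (total 0); column heights now [0 0 1 2 2], max=2
Drop 2: S rot3 at col 0 lands with bottom-row=0; cleared 0 line(s) (total 0); column heights now [3 2 1 2 2], max=3
Drop 3: S rot0 at col 1 lands with bottom-row=2; cleared 0 line(s) (total 0); column heights now [3 3 4 4 2], max=4
Drop 4: Z rot2 at col 0 lands with bottom-row=4; cleared 0 line(s) (total 0); column heights now [6 6 5 4 2], max=6
Drop 5: J rot3 at col 0 lands with bottom-row=6; cleared 0 line(s) (total 0); column heights now [7 9 5 4 2], max=9
Drop 6: J rot2 at col 1 lands with bottom-row=8; cleared 0 line(s) (total 0); column heights now [7 10 10 10 2], max=10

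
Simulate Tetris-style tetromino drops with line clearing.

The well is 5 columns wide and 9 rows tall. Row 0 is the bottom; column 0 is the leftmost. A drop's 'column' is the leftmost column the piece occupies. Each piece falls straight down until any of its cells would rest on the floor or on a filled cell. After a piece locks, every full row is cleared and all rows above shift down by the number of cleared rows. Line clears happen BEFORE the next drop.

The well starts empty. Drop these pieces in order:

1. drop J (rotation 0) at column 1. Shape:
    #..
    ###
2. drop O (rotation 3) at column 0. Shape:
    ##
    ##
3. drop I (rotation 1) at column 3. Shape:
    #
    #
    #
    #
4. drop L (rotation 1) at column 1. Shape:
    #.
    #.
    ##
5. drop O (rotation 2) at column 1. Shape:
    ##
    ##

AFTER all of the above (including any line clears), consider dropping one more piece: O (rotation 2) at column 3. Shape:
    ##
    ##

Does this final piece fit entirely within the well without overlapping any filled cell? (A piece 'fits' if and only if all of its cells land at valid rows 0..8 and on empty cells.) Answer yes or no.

Answer: yes

Derivation:
Drop 1: J rot0 at col 1 lands with bottom-row=0; cleared 0 line(s) (total 0); column heights now [0 2 1 1 0], max=2
Drop 2: O rot3 at col 0 lands with bottom-row=2; cleared 0 line(s) (total 0); column heights now [4 4 1 1 0], max=4
Drop 3: I rot1 at col 3 lands with bottom-row=1; cleared 0 line(s) (total 0); column heights now [4 4 1 5 0], max=5
Drop 4: L rot1 at col 1 lands with bottom-row=4; cleared 0 line(s) (total 0); column heights now [4 7 5 5 0], max=7
Drop 5: O rot2 at col 1 lands with bottom-row=7; cleared 0 line(s) (total 0); column heights now [4 9 9 5 0], max=9
Test piece O rot2 at col 3 (width 2): heights before test = [4 9 9 5 0]; fits = True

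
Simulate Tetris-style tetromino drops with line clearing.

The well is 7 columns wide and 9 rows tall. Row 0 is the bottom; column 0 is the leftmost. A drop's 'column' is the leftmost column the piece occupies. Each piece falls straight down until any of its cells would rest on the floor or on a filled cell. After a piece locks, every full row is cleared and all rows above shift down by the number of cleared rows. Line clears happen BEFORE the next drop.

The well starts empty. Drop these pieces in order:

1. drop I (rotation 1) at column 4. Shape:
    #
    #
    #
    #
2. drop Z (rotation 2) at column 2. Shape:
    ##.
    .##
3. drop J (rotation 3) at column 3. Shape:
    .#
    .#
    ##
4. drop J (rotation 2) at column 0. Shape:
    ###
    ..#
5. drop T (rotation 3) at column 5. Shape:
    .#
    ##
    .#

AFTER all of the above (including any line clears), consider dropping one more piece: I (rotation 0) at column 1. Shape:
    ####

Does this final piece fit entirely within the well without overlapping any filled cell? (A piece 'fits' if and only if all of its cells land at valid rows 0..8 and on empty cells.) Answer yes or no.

Answer: no

Derivation:
Drop 1: I rot1 at col 4 lands with bottom-row=0; cleared 0 line(s) (total 0); column heights now [0 0 0 0 4 0 0], max=4
Drop 2: Z rot2 at col 2 lands with bottom-row=4; cleared 0 line(s) (total 0); column heights now [0 0 6 6 5 0 0], max=6
Drop 3: J rot3 at col 3 lands with bottom-row=6; cleared 0 line(s) (total 0); column heights now [0 0 6 7 9 0 0], max=9
Drop 4: J rot2 at col 0 lands with bottom-row=6; cleared 0 line(s) (total 0); column heights now [8 8 8 7 9 0 0], max=9
Drop 5: T rot3 at col 5 lands with bottom-row=0; cleared 0 line(s) (total 0); column heights now [8 8 8 7 9 2 3], max=9
Test piece I rot0 at col 1 (width 4): heights before test = [8 8 8 7 9 2 3]; fits = False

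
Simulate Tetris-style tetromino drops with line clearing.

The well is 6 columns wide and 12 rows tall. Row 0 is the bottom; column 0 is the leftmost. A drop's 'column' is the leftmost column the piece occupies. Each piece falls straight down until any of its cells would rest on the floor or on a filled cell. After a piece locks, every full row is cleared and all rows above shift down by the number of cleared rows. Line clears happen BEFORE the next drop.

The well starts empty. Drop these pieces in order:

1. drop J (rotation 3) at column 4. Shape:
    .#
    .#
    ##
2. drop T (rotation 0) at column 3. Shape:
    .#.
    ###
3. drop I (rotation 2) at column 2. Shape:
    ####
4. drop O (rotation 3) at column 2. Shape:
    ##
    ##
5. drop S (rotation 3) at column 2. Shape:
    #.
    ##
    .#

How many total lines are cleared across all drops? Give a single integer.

Drop 1: J rot3 at col 4 lands with bottom-row=0; cleared 0 line(s) (total 0); column heights now [0 0 0 0 1 3], max=3
Drop 2: T rot0 at col 3 lands with bottom-row=3; cleared 0 line(s) (total 0); column heights now [0 0 0 4 5 4], max=5
Drop 3: I rot2 at col 2 lands with bottom-row=5; cleared 0 line(s) (total 0); column heights now [0 0 6 6 6 6], max=6
Drop 4: O rot3 at col 2 lands with bottom-row=6; cleared 0 line(s) (total 0); column heights now [0 0 8 8 6 6], max=8
Drop 5: S rot3 at col 2 lands with bottom-row=8; cleared 0 line(s) (total 0); column heights now [0 0 11 10 6 6], max=11

Answer: 0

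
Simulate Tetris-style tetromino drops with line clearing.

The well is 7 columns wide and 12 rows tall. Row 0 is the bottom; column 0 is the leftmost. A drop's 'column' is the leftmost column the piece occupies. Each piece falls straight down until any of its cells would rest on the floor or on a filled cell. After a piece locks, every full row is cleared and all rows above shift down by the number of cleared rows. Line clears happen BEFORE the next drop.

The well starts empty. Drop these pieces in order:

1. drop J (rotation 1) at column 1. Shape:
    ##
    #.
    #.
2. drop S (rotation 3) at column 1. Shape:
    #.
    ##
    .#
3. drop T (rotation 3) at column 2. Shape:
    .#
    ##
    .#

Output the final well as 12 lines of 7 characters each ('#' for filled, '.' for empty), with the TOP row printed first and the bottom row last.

Drop 1: J rot1 at col 1 lands with bottom-row=0; cleared 0 line(s) (total 0); column heights now [0 3 3 0 0 0 0], max=3
Drop 2: S rot3 at col 1 lands with bottom-row=3; cleared 0 line(s) (total 0); column heights now [0 6 5 0 0 0 0], max=6
Drop 3: T rot3 at col 2 lands with bottom-row=4; cleared 0 line(s) (total 0); column heights now [0 6 6 7 0 0 0], max=7

Answer: .......
.......
.......
.......
.......
...#...
.###...
.###...
..#....
.##....
.#.....
.#.....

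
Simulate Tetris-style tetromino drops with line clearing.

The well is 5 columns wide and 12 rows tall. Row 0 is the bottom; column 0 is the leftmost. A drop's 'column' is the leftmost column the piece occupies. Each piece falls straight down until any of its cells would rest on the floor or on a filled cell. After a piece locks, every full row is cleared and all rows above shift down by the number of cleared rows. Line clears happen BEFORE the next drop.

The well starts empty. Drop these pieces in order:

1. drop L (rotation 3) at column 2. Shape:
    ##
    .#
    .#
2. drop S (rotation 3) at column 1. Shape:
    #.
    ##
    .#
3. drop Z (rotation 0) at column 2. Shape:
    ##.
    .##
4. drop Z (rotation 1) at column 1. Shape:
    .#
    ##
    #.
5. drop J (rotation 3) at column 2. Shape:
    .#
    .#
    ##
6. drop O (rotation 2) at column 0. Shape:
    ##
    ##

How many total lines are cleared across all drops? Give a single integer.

Answer: 0

Derivation:
Drop 1: L rot3 at col 2 lands with bottom-row=0; cleared 0 line(s) (total 0); column heights now [0 0 3 3 0], max=3
Drop 2: S rot3 at col 1 lands with bottom-row=3; cleared 0 line(s) (total 0); column heights now [0 6 5 3 0], max=6
Drop 3: Z rot0 at col 2 lands with bottom-row=4; cleared 0 line(s) (total 0); column heights now [0 6 6 6 5], max=6
Drop 4: Z rot1 at col 1 lands with bottom-row=6; cleared 0 line(s) (total 0); column heights now [0 8 9 6 5], max=9
Drop 5: J rot3 at col 2 lands with bottom-row=9; cleared 0 line(s) (total 0); column heights now [0 8 10 12 5], max=12
Drop 6: O rot2 at col 0 lands with bottom-row=8; cleared 0 line(s) (total 0); column heights now [10 10 10 12 5], max=12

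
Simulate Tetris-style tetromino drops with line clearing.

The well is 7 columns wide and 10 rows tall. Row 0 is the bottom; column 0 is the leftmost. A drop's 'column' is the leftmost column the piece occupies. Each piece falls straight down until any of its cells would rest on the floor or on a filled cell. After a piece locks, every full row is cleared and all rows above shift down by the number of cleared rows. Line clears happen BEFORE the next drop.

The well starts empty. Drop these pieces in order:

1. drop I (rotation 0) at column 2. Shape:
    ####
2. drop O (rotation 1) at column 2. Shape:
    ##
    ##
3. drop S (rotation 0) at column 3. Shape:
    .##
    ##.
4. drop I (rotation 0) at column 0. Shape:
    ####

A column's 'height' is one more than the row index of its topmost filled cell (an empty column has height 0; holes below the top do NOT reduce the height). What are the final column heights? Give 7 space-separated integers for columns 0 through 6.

Drop 1: I rot0 at col 2 lands with bottom-row=0; cleared 0 line(s) (total 0); column heights now [0 0 1 1 1 1 0], max=1
Drop 2: O rot1 at col 2 lands with bottom-row=1; cleared 0 line(s) (total 0); column heights now [0 0 3 3 1 1 0], max=3
Drop 3: S rot0 at col 3 lands with bottom-row=3; cleared 0 line(s) (total 0); column heights now [0 0 3 4 5 5 0], max=5
Drop 4: I rot0 at col 0 lands with bottom-row=4; cleared 0 line(s) (total 0); column heights now [5 5 5 5 5 5 0], max=5

Answer: 5 5 5 5 5 5 0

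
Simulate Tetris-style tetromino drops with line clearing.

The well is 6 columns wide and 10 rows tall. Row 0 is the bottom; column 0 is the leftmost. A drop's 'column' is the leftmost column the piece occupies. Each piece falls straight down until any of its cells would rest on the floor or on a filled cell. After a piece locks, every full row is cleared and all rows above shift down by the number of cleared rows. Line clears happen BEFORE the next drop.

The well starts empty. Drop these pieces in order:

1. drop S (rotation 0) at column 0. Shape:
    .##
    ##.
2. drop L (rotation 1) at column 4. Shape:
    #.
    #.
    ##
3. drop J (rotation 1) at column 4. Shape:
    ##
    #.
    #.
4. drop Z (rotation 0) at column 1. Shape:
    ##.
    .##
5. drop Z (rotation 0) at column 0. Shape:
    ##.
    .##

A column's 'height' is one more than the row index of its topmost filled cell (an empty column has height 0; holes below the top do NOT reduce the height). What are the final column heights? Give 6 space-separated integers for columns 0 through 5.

Drop 1: S rot0 at col 0 lands with bottom-row=0; cleared 0 line(s) (total 0); column heights now [1 2 2 0 0 0], max=2
Drop 2: L rot1 at col 4 lands with bottom-row=0; cleared 0 line(s) (total 0); column heights now [1 2 2 0 3 1], max=3
Drop 3: J rot1 at col 4 lands with bottom-row=3; cleared 0 line(s) (total 0); column heights now [1 2 2 0 6 6], max=6
Drop 4: Z rot0 at col 1 lands with bottom-row=2; cleared 0 line(s) (total 0); column heights now [1 4 4 3 6 6], max=6
Drop 5: Z rot0 at col 0 lands with bottom-row=4; cleared 0 line(s) (total 0); column heights now [6 6 5 3 6 6], max=6

Answer: 6 6 5 3 6 6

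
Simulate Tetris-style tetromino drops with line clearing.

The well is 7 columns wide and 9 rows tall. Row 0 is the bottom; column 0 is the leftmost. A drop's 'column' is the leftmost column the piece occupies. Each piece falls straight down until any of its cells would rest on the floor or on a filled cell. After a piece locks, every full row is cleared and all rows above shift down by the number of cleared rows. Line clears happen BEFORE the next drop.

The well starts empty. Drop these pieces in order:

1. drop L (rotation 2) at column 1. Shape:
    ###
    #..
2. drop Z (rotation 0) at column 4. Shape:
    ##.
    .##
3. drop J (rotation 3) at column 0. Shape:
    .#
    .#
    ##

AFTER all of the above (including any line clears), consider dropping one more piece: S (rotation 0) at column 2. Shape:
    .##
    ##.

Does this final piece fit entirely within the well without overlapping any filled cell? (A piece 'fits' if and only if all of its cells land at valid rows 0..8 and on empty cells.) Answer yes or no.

Answer: yes

Derivation:
Drop 1: L rot2 at col 1 lands with bottom-row=0; cleared 0 line(s) (total 0); column heights now [0 2 2 2 0 0 0], max=2
Drop 2: Z rot0 at col 4 lands with bottom-row=0; cleared 0 line(s) (total 0); column heights now [0 2 2 2 2 2 1], max=2
Drop 3: J rot3 at col 0 lands with bottom-row=2; cleared 0 line(s) (total 0); column heights now [3 5 2 2 2 2 1], max=5
Test piece S rot0 at col 2 (width 3): heights before test = [3 5 2 2 2 2 1]; fits = True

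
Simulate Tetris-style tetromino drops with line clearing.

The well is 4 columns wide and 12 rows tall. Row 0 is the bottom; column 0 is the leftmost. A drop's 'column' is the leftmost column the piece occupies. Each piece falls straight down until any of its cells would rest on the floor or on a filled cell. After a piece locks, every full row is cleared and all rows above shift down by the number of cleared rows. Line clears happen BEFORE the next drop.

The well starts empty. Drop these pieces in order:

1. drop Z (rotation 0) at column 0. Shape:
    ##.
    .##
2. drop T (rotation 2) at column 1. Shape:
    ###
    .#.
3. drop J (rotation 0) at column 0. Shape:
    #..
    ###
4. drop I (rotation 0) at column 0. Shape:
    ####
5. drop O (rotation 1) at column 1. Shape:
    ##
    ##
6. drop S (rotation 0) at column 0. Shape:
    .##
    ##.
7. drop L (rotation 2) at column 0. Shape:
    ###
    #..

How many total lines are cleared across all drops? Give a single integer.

Answer: 1

Derivation:
Drop 1: Z rot0 at col 0 lands with bottom-row=0; cleared 0 line(s) (total 0); column heights now [2 2 1 0], max=2
Drop 2: T rot2 at col 1 lands with bottom-row=1; cleared 0 line(s) (total 0); column heights now [2 3 3 3], max=3
Drop 3: J rot0 at col 0 lands with bottom-row=3; cleared 0 line(s) (total 0); column heights now [5 4 4 3], max=5
Drop 4: I rot0 at col 0 lands with bottom-row=5; cleared 1 line(s) (total 1); column heights now [5 4 4 3], max=5
Drop 5: O rot1 at col 1 lands with bottom-row=4; cleared 0 line(s) (total 1); column heights now [5 6 6 3], max=6
Drop 6: S rot0 at col 0 lands with bottom-row=6; cleared 0 line(s) (total 1); column heights now [7 8 8 3], max=8
Drop 7: L rot2 at col 0 lands with bottom-row=7; cleared 0 line(s) (total 1); column heights now [9 9 9 3], max=9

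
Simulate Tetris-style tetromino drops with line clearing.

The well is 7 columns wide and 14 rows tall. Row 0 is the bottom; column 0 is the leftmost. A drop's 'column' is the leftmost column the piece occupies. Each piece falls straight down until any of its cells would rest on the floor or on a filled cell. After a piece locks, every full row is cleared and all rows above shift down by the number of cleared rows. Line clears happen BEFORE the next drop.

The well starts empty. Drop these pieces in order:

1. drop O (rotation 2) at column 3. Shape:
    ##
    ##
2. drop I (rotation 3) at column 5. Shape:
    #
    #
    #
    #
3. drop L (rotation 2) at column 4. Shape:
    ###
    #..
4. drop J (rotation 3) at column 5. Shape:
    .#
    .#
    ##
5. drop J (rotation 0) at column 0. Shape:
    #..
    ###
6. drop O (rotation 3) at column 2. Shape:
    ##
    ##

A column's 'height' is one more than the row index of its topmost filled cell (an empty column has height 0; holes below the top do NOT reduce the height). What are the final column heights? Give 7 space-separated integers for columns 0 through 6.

Drop 1: O rot2 at col 3 lands with bottom-row=0; cleared 0 line(s) (total 0); column heights now [0 0 0 2 2 0 0], max=2
Drop 2: I rot3 at col 5 lands with bottom-row=0; cleared 0 line(s) (total 0); column heights now [0 0 0 2 2 4 0], max=4
Drop 3: L rot2 at col 4 lands with bottom-row=3; cleared 0 line(s) (total 0); column heights now [0 0 0 2 5 5 5], max=5
Drop 4: J rot3 at col 5 lands with bottom-row=5; cleared 0 line(s) (total 0); column heights now [0 0 0 2 5 6 8], max=8
Drop 5: J rot0 at col 0 lands with bottom-row=0; cleared 0 line(s) (total 0); column heights now [2 1 1 2 5 6 8], max=8
Drop 6: O rot3 at col 2 lands with bottom-row=2; cleared 0 line(s) (total 0); column heights now [2 1 4 4 5 6 8], max=8

Answer: 2 1 4 4 5 6 8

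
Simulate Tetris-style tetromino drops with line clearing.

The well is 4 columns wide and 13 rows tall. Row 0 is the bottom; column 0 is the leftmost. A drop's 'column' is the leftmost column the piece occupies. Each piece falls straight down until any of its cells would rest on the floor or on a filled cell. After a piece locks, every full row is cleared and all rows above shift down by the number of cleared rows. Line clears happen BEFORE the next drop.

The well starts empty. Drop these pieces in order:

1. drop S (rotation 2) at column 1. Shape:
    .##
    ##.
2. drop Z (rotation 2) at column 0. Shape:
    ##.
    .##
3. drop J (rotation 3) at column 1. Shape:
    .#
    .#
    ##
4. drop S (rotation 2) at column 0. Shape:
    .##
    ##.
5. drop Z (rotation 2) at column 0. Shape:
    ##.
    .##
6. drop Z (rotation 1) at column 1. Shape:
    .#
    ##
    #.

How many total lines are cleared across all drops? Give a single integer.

Drop 1: S rot2 at col 1 lands with bottom-row=0; cleared 0 line(s) (total 0); column heights now [0 1 2 2], max=2
Drop 2: Z rot2 at col 0 lands with bottom-row=2; cleared 0 line(s) (total 0); column heights now [4 4 3 2], max=4
Drop 3: J rot3 at col 1 lands with bottom-row=4; cleared 0 line(s) (total 0); column heights now [4 5 7 2], max=7
Drop 4: S rot2 at col 0 lands with bottom-row=6; cleared 0 line(s) (total 0); column heights now [7 8 8 2], max=8
Drop 5: Z rot2 at col 0 lands with bottom-row=8; cleared 0 line(s) (total 0); column heights now [10 10 9 2], max=10
Drop 6: Z rot1 at col 1 lands with bottom-row=10; cleared 0 line(s) (total 0); column heights now [10 12 13 2], max=13

Answer: 0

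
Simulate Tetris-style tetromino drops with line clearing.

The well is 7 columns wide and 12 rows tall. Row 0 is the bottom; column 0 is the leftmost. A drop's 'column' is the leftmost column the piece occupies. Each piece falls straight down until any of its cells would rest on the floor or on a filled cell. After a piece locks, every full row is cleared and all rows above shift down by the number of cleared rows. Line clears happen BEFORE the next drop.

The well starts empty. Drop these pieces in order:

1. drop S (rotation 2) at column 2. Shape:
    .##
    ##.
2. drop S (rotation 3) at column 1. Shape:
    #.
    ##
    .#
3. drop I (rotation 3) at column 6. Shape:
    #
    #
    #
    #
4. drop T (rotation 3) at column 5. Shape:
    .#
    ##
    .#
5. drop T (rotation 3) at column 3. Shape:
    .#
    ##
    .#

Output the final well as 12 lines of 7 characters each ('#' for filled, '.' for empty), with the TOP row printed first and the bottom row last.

Answer: .......
.......
.......
.......
.......
......#
.....##
....#.#
.#.##.#
.##.#.#
..###.#
..##..#

Derivation:
Drop 1: S rot2 at col 2 lands with bottom-row=0; cleared 0 line(s) (total 0); column heights now [0 0 1 2 2 0 0], max=2
Drop 2: S rot3 at col 1 lands with bottom-row=1; cleared 0 line(s) (total 0); column heights now [0 4 3 2 2 0 0], max=4
Drop 3: I rot3 at col 6 lands with bottom-row=0; cleared 0 line(s) (total 0); column heights now [0 4 3 2 2 0 4], max=4
Drop 4: T rot3 at col 5 lands with bottom-row=4; cleared 0 line(s) (total 0); column heights now [0 4 3 2 2 6 7], max=7
Drop 5: T rot3 at col 3 lands with bottom-row=2; cleared 0 line(s) (total 0); column heights now [0 4 3 4 5 6 7], max=7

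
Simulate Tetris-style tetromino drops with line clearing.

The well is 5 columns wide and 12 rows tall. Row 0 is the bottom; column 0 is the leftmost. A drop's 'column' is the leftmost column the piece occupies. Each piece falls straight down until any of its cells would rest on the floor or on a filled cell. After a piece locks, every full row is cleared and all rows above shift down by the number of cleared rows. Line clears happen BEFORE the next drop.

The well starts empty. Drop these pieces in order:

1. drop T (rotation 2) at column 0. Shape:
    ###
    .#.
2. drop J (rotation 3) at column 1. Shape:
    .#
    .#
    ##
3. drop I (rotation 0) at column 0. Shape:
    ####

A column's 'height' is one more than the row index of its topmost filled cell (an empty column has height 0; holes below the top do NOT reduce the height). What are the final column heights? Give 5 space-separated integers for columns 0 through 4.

Drop 1: T rot2 at col 0 lands with bottom-row=0; cleared 0 line(s) (total 0); column heights now [2 2 2 0 0], max=2
Drop 2: J rot3 at col 1 lands with bottom-row=2; cleared 0 line(s) (total 0); column heights now [2 3 5 0 0], max=5
Drop 3: I rot0 at col 0 lands with bottom-row=5; cleared 0 line(s) (total 0); column heights now [6 6 6 6 0], max=6

Answer: 6 6 6 6 0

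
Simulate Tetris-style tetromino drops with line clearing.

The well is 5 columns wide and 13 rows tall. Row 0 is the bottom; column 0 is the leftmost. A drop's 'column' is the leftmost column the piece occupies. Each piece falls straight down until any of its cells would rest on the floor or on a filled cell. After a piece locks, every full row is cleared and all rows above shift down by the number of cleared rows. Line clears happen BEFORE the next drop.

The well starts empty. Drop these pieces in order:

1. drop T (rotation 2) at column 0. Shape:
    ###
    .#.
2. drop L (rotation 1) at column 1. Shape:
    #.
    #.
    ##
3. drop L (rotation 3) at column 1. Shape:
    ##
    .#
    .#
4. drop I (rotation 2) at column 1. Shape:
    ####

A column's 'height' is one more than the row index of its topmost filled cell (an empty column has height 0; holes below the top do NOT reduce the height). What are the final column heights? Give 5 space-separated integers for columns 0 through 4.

Answer: 2 7 7 7 7

Derivation:
Drop 1: T rot2 at col 0 lands with bottom-row=0; cleared 0 line(s) (total 0); column heights now [2 2 2 0 0], max=2
Drop 2: L rot1 at col 1 lands with bottom-row=2; cleared 0 line(s) (total 0); column heights now [2 5 3 0 0], max=5
Drop 3: L rot3 at col 1 lands with bottom-row=3; cleared 0 line(s) (total 0); column heights now [2 6 6 0 0], max=6
Drop 4: I rot2 at col 1 lands with bottom-row=6; cleared 0 line(s) (total 0); column heights now [2 7 7 7 7], max=7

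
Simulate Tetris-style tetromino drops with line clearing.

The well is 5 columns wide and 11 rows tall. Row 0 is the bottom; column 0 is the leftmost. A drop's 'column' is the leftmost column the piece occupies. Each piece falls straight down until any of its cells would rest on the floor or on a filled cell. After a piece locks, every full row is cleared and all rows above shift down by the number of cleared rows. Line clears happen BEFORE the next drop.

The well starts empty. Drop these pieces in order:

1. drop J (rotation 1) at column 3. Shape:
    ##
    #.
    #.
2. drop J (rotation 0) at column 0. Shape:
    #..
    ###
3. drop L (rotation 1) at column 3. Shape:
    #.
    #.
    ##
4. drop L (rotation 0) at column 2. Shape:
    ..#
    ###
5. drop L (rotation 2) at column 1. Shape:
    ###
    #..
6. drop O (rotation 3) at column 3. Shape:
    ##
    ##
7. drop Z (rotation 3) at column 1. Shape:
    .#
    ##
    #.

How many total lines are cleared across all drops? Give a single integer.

Answer: 0

Derivation:
Drop 1: J rot1 at col 3 lands with bottom-row=0; cleared 0 line(s) (total 0); column heights now [0 0 0 3 3], max=3
Drop 2: J rot0 at col 0 lands with bottom-row=0; cleared 0 line(s) (total 0); column heights now [2 1 1 3 3], max=3
Drop 3: L rot1 at col 3 lands with bottom-row=3; cleared 0 line(s) (total 0); column heights now [2 1 1 6 4], max=6
Drop 4: L rot0 at col 2 lands with bottom-row=6; cleared 0 line(s) (total 0); column heights now [2 1 7 7 8], max=8
Drop 5: L rot2 at col 1 lands with bottom-row=6; cleared 0 line(s) (total 0); column heights now [2 8 8 8 8], max=8
Drop 6: O rot3 at col 3 lands with bottom-row=8; cleared 0 line(s) (total 0); column heights now [2 8 8 10 10], max=10
Drop 7: Z rot3 at col 1 lands with bottom-row=8; cleared 0 line(s) (total 0); column heights now [2 10 11 10 10], max=11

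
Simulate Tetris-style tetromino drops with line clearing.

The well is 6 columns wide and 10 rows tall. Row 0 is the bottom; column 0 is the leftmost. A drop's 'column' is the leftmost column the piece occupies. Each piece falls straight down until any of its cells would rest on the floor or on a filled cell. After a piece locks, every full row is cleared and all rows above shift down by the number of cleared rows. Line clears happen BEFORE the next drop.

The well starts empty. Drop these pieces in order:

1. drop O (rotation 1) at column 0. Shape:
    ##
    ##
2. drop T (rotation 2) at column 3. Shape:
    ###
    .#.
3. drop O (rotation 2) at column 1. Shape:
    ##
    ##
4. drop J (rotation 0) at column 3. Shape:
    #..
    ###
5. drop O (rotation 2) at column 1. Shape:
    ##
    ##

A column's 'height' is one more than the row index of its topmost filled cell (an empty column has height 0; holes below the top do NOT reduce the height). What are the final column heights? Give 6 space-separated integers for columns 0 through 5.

Answer: 2 6 6 4 3 3

Derivation:
Drop 1: O rot1 at col 0 lands with bottom-row=0; cleared 0 line(s) (total 0); column heights now [2 2 0 0 0 0], max=2
Drop 2: T rot2 at col 3 lands with bottom-row=0; cleared 0 line(s) (total 0); column heights now [2 2 0 2 2 2], max=2
Drop 3: O rot2 at col 1 lands with bottom-row=2; cleared 0 line(s) (total 0); column heights now [2 4 4 2 2 2], max=4
Drop 4: J rot0 at col 3 lands with bottom-row=2; cleared 0 line(s) (total 0); column heights now [2 4 4 4 3 3], max=4
Drop 5: O rot2 at col 1 lands with bottom-row=4; cleared 0 line(s) (total 0); column heights now [2 6 6 4 3 3], max=6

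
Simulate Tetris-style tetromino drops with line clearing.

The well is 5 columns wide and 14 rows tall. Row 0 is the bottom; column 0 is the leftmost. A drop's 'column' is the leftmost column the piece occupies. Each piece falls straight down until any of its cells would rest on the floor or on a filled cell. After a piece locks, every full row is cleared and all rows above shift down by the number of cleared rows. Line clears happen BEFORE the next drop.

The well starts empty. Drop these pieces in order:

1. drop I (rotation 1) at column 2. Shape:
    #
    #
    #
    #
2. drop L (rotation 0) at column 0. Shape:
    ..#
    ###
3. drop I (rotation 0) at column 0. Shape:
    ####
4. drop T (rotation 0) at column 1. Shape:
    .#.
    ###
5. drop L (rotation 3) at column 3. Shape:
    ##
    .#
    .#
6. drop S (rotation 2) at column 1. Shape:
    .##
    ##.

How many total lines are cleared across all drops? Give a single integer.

Drop 1: I rot1 at col 2 lands with bottom-row=0; cleared 0 line(s) (total 0); column heights now [0 0 4 0 0], max=4
Drop 2: L rot0 at col 0 lands with bottom-row=4; cleared 0 line(s) (total 0); column heights now [5 5 6 0 0], max=6
Drop 3: I rot0 at col 0 lands with bottom-row=6; cleared 0 line(s) (total 0); column heights now [7 7 7 7 0], max=7
Drop 4: T rot0 at col 1 lands with bottom-row=7; cleared 0 line(s) (total 0); column heights now [7 8 9 8 0], max=9
Drop 5: L rot3 at col 3 lands with bottom-row=6; cleared 1 line(s) (total 1); column heights now [5 7 8 8 8], max=8
Drop 6: S rot2 at col 1 lands with bottom-row=8; cleared 0 line(s) (total 1); column heights now [5 9 10 10 8], max=10

Answer: 1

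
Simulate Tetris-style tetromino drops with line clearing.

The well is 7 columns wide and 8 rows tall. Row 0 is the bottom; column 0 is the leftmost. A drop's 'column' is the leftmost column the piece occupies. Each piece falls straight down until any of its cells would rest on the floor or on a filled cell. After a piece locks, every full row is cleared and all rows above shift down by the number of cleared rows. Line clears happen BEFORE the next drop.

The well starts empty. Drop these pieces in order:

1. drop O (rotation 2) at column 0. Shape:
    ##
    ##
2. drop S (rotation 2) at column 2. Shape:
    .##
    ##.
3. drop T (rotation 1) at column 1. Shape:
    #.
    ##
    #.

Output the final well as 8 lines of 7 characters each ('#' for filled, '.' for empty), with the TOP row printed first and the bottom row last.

Drop 1: O rot2 at col 0 lands with bottom-row=0; cleared 0 line(s) (total 0); column heights now [2 2 0 0 0 0 0], max=2
Drop 2: S rot2 at col 2 lands with bottom-row=0; cleared 0 line(s) (total 0); column heights now [2 2 1 2 2 0 0], max=2
Drop 3: T rot1 at col 1 lands with bottom-row=2; cleared 0 line(s) (total 0); column heights now [2 5 4 2 2 0 0], max=5

Answer: .......
.......
.......
.#.....
.##....
.#.....
##.##..
####...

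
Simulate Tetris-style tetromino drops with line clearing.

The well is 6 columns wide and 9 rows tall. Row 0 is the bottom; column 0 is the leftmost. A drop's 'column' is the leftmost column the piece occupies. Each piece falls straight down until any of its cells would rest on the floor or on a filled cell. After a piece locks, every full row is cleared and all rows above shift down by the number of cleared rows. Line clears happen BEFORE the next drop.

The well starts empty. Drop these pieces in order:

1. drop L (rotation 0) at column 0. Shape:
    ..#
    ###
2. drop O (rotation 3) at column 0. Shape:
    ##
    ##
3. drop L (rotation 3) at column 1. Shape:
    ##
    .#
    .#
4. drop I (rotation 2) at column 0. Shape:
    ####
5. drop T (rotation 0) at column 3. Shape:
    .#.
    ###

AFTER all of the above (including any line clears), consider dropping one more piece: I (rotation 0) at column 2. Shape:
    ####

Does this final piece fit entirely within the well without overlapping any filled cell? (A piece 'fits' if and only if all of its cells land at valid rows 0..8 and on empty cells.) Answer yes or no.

Drop 1: L rot0 at col 0 lands with bottom-row=0; cleared 0 line(s) (total 0); column heights now [1 1 2 0 0 0], max=2
Drop 2: O rot3 at col 0 lands with bottom-row=1; cleared 0 line(s) (total 0); column heights now [3 3 2 0 0 0], max=3
Drop 3: L rot3 at col 1 lands with bottom-row=2; cleared 0 line(s) (total 0); column heights now [3 5 5 0 0 0], max=5
Drop 4: I rot2 at col 0 lands with bottom-row=5; cleared 0 line(s) (total 0); column heights now [6 6 6 6 0 0], max=6
Drop 5: T rot0 at col 3 lands with bottom-row=6; cleared 0 line(s) (total 0); column heights now [6 6 6 7 8 7], max=8
Test piece I rot0 at col 2 (width 4): heights before test = [6 6 6 7 8 7]; fits = True

Answer: yes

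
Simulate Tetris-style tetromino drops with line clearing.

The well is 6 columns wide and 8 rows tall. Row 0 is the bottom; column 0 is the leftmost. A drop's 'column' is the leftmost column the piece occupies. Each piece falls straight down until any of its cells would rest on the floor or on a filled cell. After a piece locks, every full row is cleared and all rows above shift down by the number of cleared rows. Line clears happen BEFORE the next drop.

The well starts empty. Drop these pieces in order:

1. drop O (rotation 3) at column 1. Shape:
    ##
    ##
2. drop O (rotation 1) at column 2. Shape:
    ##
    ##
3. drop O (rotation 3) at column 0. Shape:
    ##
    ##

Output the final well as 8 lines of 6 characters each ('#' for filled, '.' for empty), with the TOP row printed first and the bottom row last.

Drop 1: O rot3 at col 1 lands with bottom-row=0; cleared 0 line(s) (total 0); column heights now [0 2 2 0 0 0], max=2
Drop 2: O rot1 at col 2 lands with bottom-row=2; cleared 0 line(s) (total 0); column heights now [0 2 4 4 0 0], max=4
Drop 3: O rot3 at col 0 lands with bottom-row=2; cleared 0 line(s) (total 0); column heights now [4 4 4 4 0 0], max=4

Answer: ......
......
......
......
####..
####..
.##...
.##...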